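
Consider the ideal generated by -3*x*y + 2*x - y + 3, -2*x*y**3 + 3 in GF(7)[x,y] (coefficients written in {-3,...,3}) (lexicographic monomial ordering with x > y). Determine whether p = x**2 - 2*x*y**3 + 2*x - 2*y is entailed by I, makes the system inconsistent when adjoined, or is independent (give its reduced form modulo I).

First compute the reduced Gröbner basis of I by Buchberger's algorithm.
f_1 = -3*x*y + 2*x - y + 3, LT = x*y.
f_2 = -2*x*y**3 + 3, LT = x*y**3.

S(f_1,f_2): lcm = x*y**3. S = -3*x*y**2 - 2*y**3 - y**2 - 2.
  leading term x*y**2: subtract (y)·f_1 from -3*x*y**2 - 2*y**3 - y**2 - 2 → -2*x*y - 2*y**3 - 3*y - 2
  leading term x*y: subtract (3)·f_1 from -2*x*y - 2*y**3 - 3*y - 2 → x - 2*y**3 + 3
  leading term x: no divisor's leading term divides it; move x to the remainder.
  leading term y**3: no divisor's leading term divides it; move -2*y**3 to the remainder.
  leading term 1: no divisor's leading term divides it; move 3 to the remainder.
  remainder x - 2*y**3 + 3 ≠ 0; add h_3 = x - 2*y**3 + 3 to the basis.

S(f_1,h_3): lcm = x*y. S = -3*x + 2*y**4 + 2*y - 1.
  leading term x: subtract (-3)·h_3 from -3*x + 2*y**4 + 2*y - 1 → 2*y**4 + y**3 + 2*y + 1
  leading term y**4: no divisor's leading term divides it; move 2*y**4 to the remainder.
  leading term y**3: no divisor's leading term divides it; move y**3 to the remainder.
  leading term y: no divisor's leading term divides it; move 2*y to the remainder.
  leading term 1: no divisor's leading term divides it; move 1 to the remainder.
  remainder 2*y**4 + y**3 + 2*y + 1 ≠ 0; add h_4 = 2*y**4 + y**3 + 2*y + 1 to the basis.

The other S-polynomials (S(f_2,h_3), S(f_1,h_4), S(f_2,h_4), S(h_3,h_4)) all reduce to 0 modulo the current basis, so we have a Gröbner basis.
Inter-reduce: drop elements whose leading term is divisible by another's, tail-reduce, and make monic.
Reduced Gröbner basis: {x - 2*y**3 + 3, y**4 - 3*y**3 + y - 3}.
Label its elements g_1 = x - 2*y**3 + 3, g_2 = y**4 - 3*y**3 + y - 3.

Reduce p = x**2 - 2*x*y**3 + 2*x - 2*y modulo G:
  leading term x**2: subtract (x)·g_1 from x**2 - 2*x*y**3 + 2*x - 2*y → -x - 2*y
  leading term x: subtract (-1)·g_1 from -x - 2*y → -2*y**3 - 2*y + 3
  leading term y**3: no divisor's leading term divides it; move -2*y**3 to the remainder.
  leading term y: no divisor's leading term divides it; move -2*y to the remainder.
  leading term 1: no divisor's leading term divides it; move 3 to the remainder.
  normal form = -2*y**3 - 2*y + 3.
The normal form is nonzero, so p ∉ I. Since p minus its normal form lies in I, I + (p) = I + (r) where r = -2*y**3 - 2*y + 3; decide whether this ideal is the whole ring.
Run Buchberger on G together with r (pairs among the g_i already reduce to 0 since G is a Gröbner basis):
g_1 = x - 2*y**3 + 3, LT = x.
g_2 = y**4 - 3*y**3 + y - 3, LT = y**4.
r = -2*y**3 - 2*y + 3, LT = y**3.

S(g_2,r): lcm = y**4. S = -3*y**3 - y**2 - y - 3.
  leading term y**3: subtract (-2)·r from -3*y**3 - y**2 - y - 3 → -y**2 + 2*y + 3
  leading term y**2: no divisor's leading term divides it; move -y**2 to the remainder.
  leading term y: no divisor's leading term divides it; move 2*y to the remainder.
  leading term 1: no divisor's leading term divides it; move 3 to the remainder.
  remainder -y**2 + 2*y + 3 ≠ 0; add m_4 = -y**2 + 2*y + 3 to the basis.

S(g_2,m_4): lcm = y**4. S = -y**3 + 3*y**2 + y - 3.
  leading term y**3: subtract (-3)·r from -y**3 + 3*y**2 + y - 3 → 3*y**2 + 2*y - 1
  leading term y**2: subtract (-3)·m_4 from 3*y**2 + 2*y - 1 → y + 1
  leading term y: no divisor's leading term divides it; move y to the remainder.
  leading term 1: no divisor's leading term divides it; move 1 to the remainder.
  remainder y + 1 ≠ 0; add m_5 = y + 1 to the basis.

The other S-polynomials (S(g_1,g_2), S(g_1,r), S(g_1,m_4), S(r,m_4), S(g_1,m_5), S(g_2,m_5), S(r,m_5), S(m_4,m_5)) all reduce to 0 modulo the current basis, so we have a Gröbner basis.
Inter-reduce: drop elements whose leading term is divisible by another's, tail-reduce, and make monic.
Reduced Gröbner basis: {x - 2, y + 1}.
The reduced Gröbner basis of I + (p) is {x - 2, y + 1} ≠ {1}, a proper ideal, so the enlarged system stays consistent: p is independent of I, with normal form -2*y**3 - 2*y + 3.

x**2 - 2*x*y**3 + 2*x - 2*y is independent of I; its normal form modulo I is -2*y**3 - 2*y + 3.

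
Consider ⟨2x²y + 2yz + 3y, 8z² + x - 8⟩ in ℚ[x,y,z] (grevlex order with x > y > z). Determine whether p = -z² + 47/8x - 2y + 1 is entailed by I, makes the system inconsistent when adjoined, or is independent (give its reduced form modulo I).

First compute the reduced Gröbner basis of I by Buchberger's algorithm.
f_1 = 2x²y + 2yz + 3y, LT = x²y.
f_2 = 8z² + x - 8, LT = z².

S(f_1,f_2): leading monomials are coprime, so the S-polynomial reduces to 0 (Buchberger's first criterion).
Every S-polynomial of the final basis reduces to 0, so we have a Gröbner basis.
Inter-reduce: drop elements whose leading term is divisible by another's, tail-reduce, and make monic.
Reduced Gröbner basis: {x²y + yz + 3/2y, z² + ⅛x - 1}.
Label its elements g_1 = x²y + yz + 3/2y, g_2 = z² + ⅛x - 1.

Reduce p = -z² + 47/8x - 2y + 1 modulo G:
  leading term z²: subtract (-1)·g_2 from -z² + 47/8x - 2y + 1 → 6x - 2y
  leading term x: no divisor's leading term divides it; move 6x to the remainder.
  leading term y: no divisor's leading term divides it; move -2y to the remainder.
  normal form = 6x - 2y.
The normal form is nonzero, so p ∉ I. Since p minus its normal form lies in I, I + (p) = I + (r) where r = 6x - 2y; decide whether this ideal is the whole ring.
Run Buchberger on G together with r (pairs among the g_i already reduce to 0 since G is a Gröbner basis):
g_1 = x²y + yz + 3/2y, LT = x²y.
g_2 = z² + ⅛x - 1, LT = z².
r = 6x - 2y, LT = x.

S(g_1,g_2): leading monomials are coprime, so the S-polynomial reduces to 0 (Buchberger's first criterion).
S(g_1,r): lcm = x²y. S = ⅓xy² + yz + 3/2y.
  leading term xy²: subtract (1/18y²)·r from ⅓xy² + yz + 3/2y → 1/9y³ + yz + 3/2y
  leading term y³: no divisor's leading term divides it; move 1/9y³ to the remainder.
  leading term yz: no divisor's leading term divides it; move yz to the remainder.
  leading term y: no divisor's leading term divides it; move 3/2y to the remainder.
  remainder 1/9y³ + yz + 3/2y ≠ 0; add m_4 = 1/9y³ + yz + 3/2y to the basis.

S(g_2,r): leading monomials are coprime, so the S-polynomial reduces to 0 (Buchberger's first criterion).
S(g_1,m_4): lcm = x²y³. S = -9x²yz + y³z - 27/2x²y + 3/2y³.
  leading term x²yz: subtract (-9z)·g_1 from -9x²yz + y³z - 27/2x²y + 3/2y³ → y³z - 27/2x²y + 3/2y³ + 9yz² + 27/2yz
  leading term y³z: subtract (9z)·m_4 from y³z - 27/2x²y + 3/2y³ + 9yz² + 27/2yz → -27/2x²y + 3/2y³
  leading term x²y: subtract (-27/2)·g_1 from -27/2x²y + 3/2y³ → 3/2y³ + 27/2yz + 81/4y
  leading term y³: subtract (27/2)·m_4 from 3/2y³ + 27/2yz + 81/4y → 0
  remainder 0.

S(g_2,m_4): leading monomials are coprime, so the S-polynomial reduces to 0 (Buchberger's first criterion).
S(r,m_4): leading monomials are coprime, so the S-polynomial reduces to 0 (Buchberger's first criterion).
Every S-polynomial of the final basis reduces to 0, so we have a Gröbner basis.
Inter-reduce: drop elements whose leading term is divisible by another's, tail-reduce, and make monic.
Reduced Gröbner basis: {y³ + 9yz + 27/2y, z² + 1/24y - 1, x - ⅓y}.
The reduced Gröbner basis of I + (p) is {y³ + 9yz + 27/2y, z² + 1/24y - 1, x - ⅓y} ≠ {1}, a proper ideal, so the enlarged system stays consistent: p is independent of I, with normal form 6x - 2y.

-z² + 47/8x - 2y + 1 is independent of I; its normal form modulo I is 6x - 2y.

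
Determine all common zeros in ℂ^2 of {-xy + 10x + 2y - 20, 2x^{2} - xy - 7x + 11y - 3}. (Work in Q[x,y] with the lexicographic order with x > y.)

Compute a lex Gröbner basis by Buchberger's algorithm.
f_1 = -xy + 10x + 2y - 20, LT = xy.
f_2 = 2x^{2} - xy - 7x + 11y - 3, LT = x^{2}.

S(f_1,f_2): lcm = x^{2}y. S = -10x^{2} + \tfrac{1}{2}xy^{2} + \tfrac{3}{2}xy + 20x - \tfrac{11}{2}y^{2} + \tfrac{3}{2}y.
  reduce S modulo (f_1, f_2):
  remainder -\tfrac{9}{2}y^{2} + \tfrac{99}{2}y - 45 ≠ 0; add h_3 = -\tfrac{9}{2}y^{2} + \tfrac{99}{2}y - 45 to the basis.

The other S-polynomials (S(f_1,h_3), S(f_2,h_3)) all reduce to 0 modulo the current basis, so we have a Gröbner basis.
Inter-reduce: drop elements whose leading term is divisible by another's, tail-reduce, and make monic.
Reduced Gröbner basis: {x^{2} - \tfrac{17}{2}x + \tfrac{9}{2}y + \tfrac{17}{2}, xy - 10x - 2y + 20, y^{2} - 11y + 10}.

From the last basis element, y^{2} - 11y + 10 = 0, so y takes values in {1, 10}. Each choice, substituted upward through the basis, yields the corresponding point(s) of the solution set.
  y = 1: the earlier basis elements become x^{2} - \tfrac{17}{2}x + 13 = 0; -9x + 18 = 0, giving x = 2 — point (2, 1).
  y = 10: the earlier basis element becomes x^{2} - \tfrac{17}{2}x + \tfrac{107}{2} = 0, giving x = 17/4 - 9*sqrt(7)*I/4, 17/4 + 9*sqrt(7)*I/4 — points (17/4 - 9*sqrt(7)*I/4, 10), (17/4 + 9*sqrt(7)*I/4, 10).

{(2, 1), (17/4 - 9*sqrt(7)*I/4, 10), (17/4 + 9*sqrt(7)*I/4, 10)}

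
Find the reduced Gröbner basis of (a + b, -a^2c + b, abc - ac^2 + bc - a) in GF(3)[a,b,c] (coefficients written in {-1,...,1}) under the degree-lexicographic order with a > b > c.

f_1 = a + b, LT = a.
f_2 = -a^2c + b, LT = a^2c.
f_3 = abc - ac^2 + bc - a, LT = abc.

S(f_1,f_2): lcm = a^2c. S = abc + b.
  reduce S modulo (f_1, f_2, f_3):
  remainder -b^2c + b ≠ 0; add g_4 = -b^2c + b to the basis.

S(f_1,f_3): lcm = abc. S = ac^2 + b^2c - bc + a.
  reduce S modulo (f_1, f_2, f_3, g_4):
  remainder -bc^2 - bc ≠ 0; add g_5 = -bc^2 - bc to the basis.

S(f_2,f_3): lcm = a^2bc. S = a^2c^2 - abc + a^2 - b^2.
  reduce S modulo (f_1, f_2, f_3, g_4, g_5):
  remainder bc + b ≠ 0; add g_6 = bc + b to the basis.

S(f_2,g_5): lcm = a^2bc^2. S = -a^2bc - b^2c.
  reduce S modulo (f_1, f_2, f_3, g_4, g_5, g_6):
  remainder -b^2 - b ≠ 0; add g_7 = -b^2 - b to the basis.

The other S-polynomials (S(f_1,g_4), S(f_2,g_4), S(f_3,g_4), S(f_1,g_5), S(f_3,g_5), S(g_4,g_5), S(f_1,g_6), S(f_2,g_6), S(f_3,g_6), S(g_4,g_6), S(g_5,g_6), S(f_1,g_7), S(f_2,g_7), S(f_3,g_7), S(g_4,g_7), S(g_5,g_7), S(g_6,g_7)) all reduce to 0 modulo the current basis, so we have a Gröbner basis.
Inter-reduce: drop elements whose leading term is divisible by another's, tail-reduce, and make monic.

G = {b^2 + b, bc + b, a + b}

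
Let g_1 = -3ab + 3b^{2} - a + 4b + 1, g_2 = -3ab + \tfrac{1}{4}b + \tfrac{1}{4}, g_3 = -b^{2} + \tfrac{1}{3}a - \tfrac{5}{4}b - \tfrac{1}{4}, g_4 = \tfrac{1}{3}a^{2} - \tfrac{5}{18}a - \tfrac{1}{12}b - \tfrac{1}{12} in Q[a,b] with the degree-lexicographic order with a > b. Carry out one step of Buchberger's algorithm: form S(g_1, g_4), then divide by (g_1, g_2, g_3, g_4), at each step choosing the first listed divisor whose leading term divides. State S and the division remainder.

lcm(LM(g_1), LM(g_4)) = a^{2}b.
S = (lcm/LT(g_1))·g_1 − (lcm/LT(g_4))·g_4 = -ab^{2} + \tfrac{1}{3}a^{2} - \tfrac{1}{2}ab + \tfrac{1}{4}b^{2} - \tfrac{1}{3}a + \tfrac{1}{4}b.
Reduce S modulo (g_1, g_2, g_3, g_4) in that order:
  leading term ab^{2}: subtract (\tfrac{1}{3}b)·g_1 from -ab^{2} + \tfrac{1}{3}a^{2} - \tfrac{1}{2}ab + \tfrac{1}{4}b^{2} - \tfrac{1}{3}a + \tfrac{1}{4}b → -b^{3} + \tfrac{1}{3}a^{2} - \tfrac{1}{6}ab - \tfrac{13}{12}b^{2} - \tfrac{1}{3}a - \tfrac{1}{12}b
  leading term b^{3}: subtract (b)·g_3 from -b^{3} + \tfrac{1}{3}a^{2} - \tfrac{1}{6}ab - \tfrac{13}{12}b^{2} - \tfrac{1}{3}a - \tfrac{1}{12}b → \tfrac{1}{3}a^{2} - \tfrac{1}{2}ab + \tfrac{1}{6}b^{2} - \tfrac{1}{3}a + \tfrac{1}{6}b
  leading term a^{2}: subtract (1)·g_4 from \tfrac{1}{3}a^{2} - \tfrac{1}{2}ab + \tfrac{1}{6}b^{2} - \tfrac{1}{3}a + \tfrac{1}{6}b → -\tfrac{1}{2}ab + \tfrac{1}{6}b^{2} - \tfrac{1}{18}a + \tfrac{1}{4}b + \tfrac{1}{12}
  leading term ab: subtract (\tfrac{1}{6})·g_1 from -\tfrac{1}{2}ab + \tfrac{1}{6}b^{2} - \tfrac{1}{18}a + \tfrac{1}{4}b + \tfrac{1}{12} → -\tfrac{1}{3}b^{2} + \tfrac{1}{9}a - \tfrac{5}{12}b - \tfrac{1}{12}
  leading term b^{2}: subtract (\tfrac{1}{3})·g_3 from -\tfrac{1}{3}b^{2} + \tfrac{1}{9}a - \tfrac{5}{12}b - \tfrac{1}{12} → 0
The remainder is 0, so this S-polynomial contributes no new basis element.

S(g_1, g_4) = -ab^{2} + \tfrac{1}{3}a^{2} - \tfrac{1}{2}ab + \tfrac{1}{4}b^{2} - \tfrac{1}{3}a + \tfrac{1}{4}b; remainder on division = 0.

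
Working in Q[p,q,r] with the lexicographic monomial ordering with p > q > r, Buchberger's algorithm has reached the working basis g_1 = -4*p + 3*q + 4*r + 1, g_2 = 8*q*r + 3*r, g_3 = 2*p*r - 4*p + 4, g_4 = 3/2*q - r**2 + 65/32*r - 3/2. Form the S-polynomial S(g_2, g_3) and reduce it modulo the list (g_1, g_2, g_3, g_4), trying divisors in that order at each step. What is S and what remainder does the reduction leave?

S(g_2, g_3) = 2*p*q + 3/8*p*r - 2*q; remainder on division = 0.

lcm(LM(g_2), LM(g_3)) = p*q*r.
S = (lcm/LT(g_2))·g_2 − (lcm/LT(g_3))·g_3 = 2*p*q + 3/8*p*r - 2*q.
Reduce S modulo (g_1, g_2, g_3, g_4) in that order:
  leading term p*q: subtract (-1/2*q)·g_1 from 2*p*q + 3/8*p*r - 2*q → 3/8*p*r + 3/2*q**2 + 2*q*r - 3/2*q
  leading term p*r: subtract (-3/32*r)·g_1 from 3/8*p*r + 3/2*q**2 + 2*q*r - 3/2*q → 3/2*q**2 + 73/32*q*r - 3/2*q + 3/8*r**2 + 3/32*r
  leading term q**2: subtract (q)·g_4 from 3/2*q**2 + 73/32*q*r - 3/2*q + 3/8*r**2 + 3/32*r → q*r**2 + 1/4*q*r + 3/8*r**2 + 3/32*r
  leading term q*r**2: subtract (1/8*r)·g_2 from q*r**2 + 1/4*q*r + 3/8*r**2 + 3/32*r → 1/4*q*r + 3/32*r
  leading term q*r: subtract (1/32)·g_2 from 1/4*q*r + 3/32*r → 0
The remainder is 0, so this S-polynomial contributes no new basis element.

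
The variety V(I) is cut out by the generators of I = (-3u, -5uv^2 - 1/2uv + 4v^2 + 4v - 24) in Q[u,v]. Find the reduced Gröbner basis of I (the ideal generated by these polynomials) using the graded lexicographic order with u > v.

G = {v^2 + v - 6, u}

f_1 = -3u, LT = u.
f_2 = -5uv^2 - 1/2uv + 4v^2 + 4v - 24, LT = uv^2.

S(f_1,f_2): lcm = uv^2. S = -1/10uv + 4/5v^2 + 4/5v - 24/5.
  leading term uv: subtract (1/30v)·f_1 from -1/10uv + 4/5v^2 + 4/5v - 24/5 → 4/5v^2 + 4/5v - 24/5
  leading term v^2: no divisor's leading term divides it; move 4/5v^2 to the remainder.
  leading term v: no divisor's leading term divides it; move 4/5v to the remainder.
  leading term 1: no divisor's leading term divides it; move -24/5 to the remainder.
  remainder 4/5v^2 + 4/5v - 24/5 ≠ 0; add g_3 = 4/5v^2 + 4/5v - 24/5 to the basis.

The other S-polynomials (S(f_1,g_3), S(f_2,g_3)) all reduce to 0 modulo the current basis, so we have a Gröbner basis.
Inter-reduce: drop elements whose leading term is divisible by another's, tail-reduce, and make monic.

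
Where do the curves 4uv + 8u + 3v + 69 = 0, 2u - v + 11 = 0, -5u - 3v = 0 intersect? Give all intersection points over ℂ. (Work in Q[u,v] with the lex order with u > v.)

Compute a lex Gröbner basis by Buchberger's algorithm.
f_1 = 4uv + 8u + 3v + 69, LT = uv.
f_2 = 2u - v + 11, LT = u.
f_3 = -5u - 3v, LT = u.

S(f_1,f_2): lcm = uv. S = 2u + \tfrac{1}{2}v^{2} - \tfrac{19}{4}v + \tfrac{69}{4}.
  reduce S modulo (f_1, f_2, f_3):
  remainder \tfrac{1}{2}v^{2} - \tfrac{15}{4}v + \tfrac{25}{4} ≠ 0; add h_4 = \tfrac{1}{2}v^{2} - \tfrac{15}{4}v + \tfrac{25}{4} to the basis.

S(f_1,f_3): lcm = uv. S = 2u - \tfrac{3}{5}v^{2} + \tfrac{3}{4}v + \tfrac{69}{4}.
  reduce S modulo (f_1, f_2, f_3, h_4):
  remainder -\tfrac{11}{4}v + \tfrac{55}{4} ≠ 0; add h_5 = -\tfrac{11}{4}v + \tfrac{55}{4} to the basis.

The other S-polynomials (S(f_2,f_3), S(f_1,h_4), S(f_2,h_4), S(f_3,h_4), S(f_1,h_5), S(f_2,h_5), S(f_3,h_5), S(h_4,h_5)) all reduce to 0 modulo the current basis, so we have a Gröbner basis.
Inter-reduce: drop elements whose leading term is divisible by another's, tail-reduce, and make monic.
Reduced Gröbner basis: {u + 3, v - 5}.

A lex Gröbner basis eliminates variables successively. Here v - 5 depends only on v, with roots {5}; lifting each root through the earlier basis elements recovers the full solutions.
  v = 5: the earlier basis element becomes u + 3 = 0, giving u = -3 — point (-3, 5).
This is the nonlinear analogue of row-reducing a linear system.

{(-3, 5)}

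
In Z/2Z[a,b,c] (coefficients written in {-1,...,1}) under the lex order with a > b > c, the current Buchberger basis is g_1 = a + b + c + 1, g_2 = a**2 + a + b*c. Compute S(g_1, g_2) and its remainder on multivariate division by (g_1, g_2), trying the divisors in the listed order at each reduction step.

S(g_1, g_2) = a*b + a*c + b*c; remainder on division = b**2 + b*c + b + c**2 + c.

lcm(LM(g_1), LM(g_2)) = a**2.
S = (lcm/LT(g_1))·g_1 − (lcm/LT(g_2))·g_2 = a*b + a*c + b*c.
Reduce S modulo (g_1, g_2) in that order:
  leading term a*b: subtract (b)·g_1 from a*b + a*c + b*c → a*c + b**2 + b
  leading term a*c: subtract (c)·g_1 from a*c + b**2 + b → b**2 + b*c + b + c**2 + c
  leading term b**2: no divisor's leading term divides it; move b**2 to the remainder.
  leading term b*c: no divisor's leading term divides it; move b*c to the remainder.
  leading term b: no divisor's leading term divides it; move b to the remainder.
  leading term c**2: no divisor's leading term divides it; move c**2 to the remainder.
  leading term c: no divisor's leading term divides it; move c to the remainder.
The remainder b**2 + b*c + b + c**2 + c is nonzero, so it would be added as the next basis element.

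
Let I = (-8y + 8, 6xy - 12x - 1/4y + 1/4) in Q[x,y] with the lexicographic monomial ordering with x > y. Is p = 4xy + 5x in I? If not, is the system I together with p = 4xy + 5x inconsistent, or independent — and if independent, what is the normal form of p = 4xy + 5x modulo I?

4xy + 5x lies in I (it reduces to 0).

First compute the reduced Gröbner basis of I by Buchberger's algorithm.
f_1 = -8y + 8, LT = y.
f_2 = 6xy - 12x - 1/4y + 1/4, LT = xy.

S(f_1,f_2): lcm = xy. S = x + 1/24y - 1/24.
  leading term x: no divisor's leading term divides it; move x to the remainder.
  leading term y: subtract (-1/192)·f_1 from 1/24y - 1/24 → 0
  remainder x ≠ 0; add h_3 = x to the basis.

The other S-polynomials (S(f_1,h_3), S(f_2,h_3)) all reduce to 0 modulo the current basis, so we have a Gröbner basis.
Inter-reduce: drop elements whose leading term is divisible by another's, tail-reduce, and make monic.
Reduced Gröbner basis: {x, y - 1}.
Label its elements g_1 = x, g_2 = y - 1.

Reduce p = 4xy + 5x modulo G:
  leading term xy: subtract (4y)·g_1 from 4xy + 5x → 5x
  leading term x: subtract (5)·g_1 from 5x → 0
  normal form = 0.
Since the normal form is 0, p ∈ I.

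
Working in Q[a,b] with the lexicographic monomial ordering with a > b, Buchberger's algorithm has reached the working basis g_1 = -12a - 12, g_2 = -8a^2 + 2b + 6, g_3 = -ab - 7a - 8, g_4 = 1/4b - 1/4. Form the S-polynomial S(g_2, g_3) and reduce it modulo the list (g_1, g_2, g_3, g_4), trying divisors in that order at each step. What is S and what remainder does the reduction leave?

lcm(LM(g_2), LM(g_3)) = a^2b.
S = (lcm/LT(g_2))·g_2 − (lcm/LT(g_3))·g_3 = -7a^2 - 8a - 1/4b^2 - 3/4b.
Reduce S modulo (g_1, g_2, g_3, g_4) in that order:
  leading term a^2: subtract (7/12a)·g_1 from -7a^2 - 8a - 1/4b^2 - 3/4b → -a - 1/4b^2 - 3/4b
  leading term a: subtract (1/12)·g_1 from -a - 1/4b^2 - 3/4b → -1/4b^2 - 3/4b + 1
  leading term b^2: subtract (-b)·g_4 from -1/4b^2 - 3/4b + 1 → -b + 1
  leading term b: subtract (-4)·g_4 from -b + 1 → 0
The remainder is 0, so this S-polynomial contributes no new basis element.

S(g_2, g_3) = -7a^2 - 8a - 1/4b^2 - 3/4b; remainder on division = 0.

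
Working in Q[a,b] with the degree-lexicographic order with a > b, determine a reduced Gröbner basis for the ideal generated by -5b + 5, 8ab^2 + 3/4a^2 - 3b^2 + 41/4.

f_1 = -5b + 5, LT = b.
f_2 = 8ab^2 + 3/4a^2 - 3b^2 + 41/4, LT = ab^2.

S(f_1,f_2): lcm = ab^2. S = -3/32a^2 - ab + 3/8b^2 - 41/32.
  reduce S modulo (f_1, f_2):
  remainder -3/32a^2 - a - 29/32 ≠ 0; add g_3 = -3/32a^2 - a - 29/32 to the basis.

The other S-polynomials (S(f_1,g_3), S(f_2,g_3)) all reduce to 0 modulo the current basis, so we have a Gröbner basis.
Inter-reduce: drop elements whose leading term is divisible by another's, tail-reduce, and make monic.

G = {a^2 + 32/3a + 29/3, b - 1}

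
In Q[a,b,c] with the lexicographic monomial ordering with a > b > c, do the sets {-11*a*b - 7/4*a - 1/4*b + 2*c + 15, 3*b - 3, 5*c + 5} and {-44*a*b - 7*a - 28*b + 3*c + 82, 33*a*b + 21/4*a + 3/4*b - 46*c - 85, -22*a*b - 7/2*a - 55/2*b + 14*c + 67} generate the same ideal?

Two ideals are equal iff their reduced Gröbner bases coincide (the reduced basis is unique for a fixed ordering).
Buchberger on the first generating set:
f_1 = -11*a*b - 7/4*a - 1/4*b + 2*c + 15, LT = a*b.
f_2 = 3*b - 3, LT = b.
f_3 = 5*c + 5, LT = c.

S(f_1,f_2): lcm = a*b. S = 51/44*a + 1/44*b - 2/11*c - 15/11.
  leading term a: no divisor's leading term divides it; move 51/44*a to the remainder.
  leading term b: subtract (1/132)·f_2 from 1/44*b - 2/11*c - 15/11 → -2/11*c - 59/44
  leading term c: subtract (-2/55)·f_3 from -2/11*c - 59/44 → -51/44
  leading term 1: no divisor's leading term divides it; move -51/44 to the remainder.
  remainder 51/44*a - 51/44 ≠ 0; add g_4 = 51/44*a - 51/44 to the basis.

The other S-polynomials (S(f_1,f_3), S(f_2,f_3), S(f_1,g_4), S(f_2,g_4), S(f_3,g_4)) all reduce to 0 modulo the current basis, so we have a Gröbner basis.
Inter-reduce: drop elements whose leading term is divisible by another's, tail-reduce, and make monic.
Reduced Gröbner basis: {a - 1, b - 1, c + 1}.

Buchberger on the second generating set:
h_1 = -44*a*b - 7*a - 28*b + 3*c + 82, LT = a*b.
h_2 = 33*a*b + 21/4*a + 3/4*b - 46*c - 85, LT = a*b.
h_3 = -22*a*b - 7/2*a - 55/2*b + 14*c + 67, LT = a*b.

S(h_1,h_2): lcm = a*b. S = 27/44*b + 175/132*c + 47/66.
  leading term b: no divisor's leading term divides it; move 27/44*b to the remainder.
  leading term c: no divisor's leading term divides it; move 175/132*c to the remainder.
  leading term 1: no divisor's leading term divides it; move 47/66 to the remainder.
  remainder 27/44*b + 175/132*c + 47/66 ≠ 0; add k_4 = 27/44*b + 175/132*c + 47/66 to the basis.

S(h_1,h_3): lcm = a*b. S = -27/44*b + 25/44*c + 13/11.
  leading term b: subtract (-1)·k_4 from -27/44*b + 25/44*c + 13/11 → 125/66*c + 125/66
  leading term c: no divisor's leading term divides it; move 125/66*c to the remainder.
  leading term 1: no divisor's leading term divides it; move 125/66 to the remainder.
  remainder 125/66*c + 125/66 ≠ 0; add k_5 = 125/66*c + 125/66 to the basis.

S(h_1,k_4): lcm = a*b. S = -175/81*a*c - 3569/3564*a + 7/11*b - 3/44*c - 41/22.
  leading term a*c: subtract (-154/135*a)·k_5 from -175/81*a*c - 3569/3564*a + 7/11*b - 3/44*c - 41/22 → 51/44*a + 7/11*b - 3/44*c - 41/22
  leading term a: no divisor's leading term divides it; move 51/44*a to the remainder.
  leading term b: subtract (28/27)·k_4 from 7/11*b - 3/44*c - 41/22 → -5143/3564*c - 4637/1782
  leading term c: subtract (-5143/6750)·k_5 from -5143/3564*c - 4637/1782 → -51/44
  leading term 1: no divisor's leading term divides it; move -51/44 to the remainder.
  remainder 51/44*a - 51/44 ≠ 0; add k_6 = 51/44*a - 51/44 to the basis.

The other S-polynomials (S(h_2,h_3), S(h_2,k_4), S(h_3,k_4), S(h_1,k_5), S(h_2,k_5), S(h_3,k_5), S(k_4,k_5), S(h_1,k_6), S(h_2,k_6), S(h_3,k_6), S(k_4,k_6), S(k_5,k_6)) all reduce to 0 modulo the current basis, so we have a Gröbner basis.
Inter-reduce: drop elements whose leading term is divisible by another's, tail-reduce, and make monic.
Reduced Gröbner basis: {a - 1, b - 1, c + 1}.

The two bases agree; hence the ideals are identical.
The same test decides containment: I ⊆ J iff every generator of I reduces to 0 modulo a Gröbner basis of J.

Yes, the ideals are equal.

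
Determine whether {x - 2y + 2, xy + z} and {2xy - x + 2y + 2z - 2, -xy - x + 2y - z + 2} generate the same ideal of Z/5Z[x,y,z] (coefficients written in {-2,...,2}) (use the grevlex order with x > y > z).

No, the ideals differ.

Two ideals are equal iff their reduced Gröbner bases coincide (the reduced basis is unique for a fixed ordering).
Buchberger on the first generating set:
f_1 = x - 2y + 2, LT = x.
f_2 = xy + z, LT = xy.

S(f_1,f_2): lcm = xy. S = -2y^2 + 2y - z.
  reduce S modulo (f_1, f_2):
  remainder -2y^2 + 2y - z ≠ 0; add g_3 = -2y^2 + 2y - z to the basis.

The other S-polynomials (S(f_1,g_3), S(f_2,g_3)) all reduce to 0 modulo the current basis, so we have a Gröbner basis.
Inter-reduce: drop elements whose leading term is divisible by another's, tail-reduce, and make monic.
Reduced Gröbner basis: {y^2 - y - 2z, x - 2y + 2}.

Buchberger on the second generating set:
h_1 = 2xy - x + 2y + 2z - 2, LT = xy.
h_2 = -xy - x + 2y - z + 2, LT = xy.

S(h_1,h_2): lcm = xy. S = x - 2y + 1.
  reduce S modulo (h_1, h_2):
  remainder x - 2y + 1 ≠ 0; add k_3 = x - 2y + 1 to the basis.

S(h_1,k_3): lcm = xy. S = 2y^2 + 2x + z - 1.
  reduce S modulo (h_1, h_2, k_3):
  remainder 2y^2 - y + z + 2 ≠ 0; add k_4 = 2y^2 - y + z + 2 to the basis.

The other S-polynomials (S(h_2,k_3), S(h_1,k_4), S(h_2,k_4), S(k_3,k_4)) all reduce to 0 modulo the current basis, so we have a Gröbner basis.
Inter-reduce: drop elements whose leading term is divisible by another's, tail-reduce, and make monic.
Reduced Gröbner basis: {y^2 + 2y - 2z + 1, x - 2y + 1}.

These differ, so the ideals are not equal.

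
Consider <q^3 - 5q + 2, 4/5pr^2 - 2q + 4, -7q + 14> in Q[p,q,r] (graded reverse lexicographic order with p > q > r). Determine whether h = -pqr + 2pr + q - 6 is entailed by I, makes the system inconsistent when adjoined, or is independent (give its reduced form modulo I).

Adjoining -pqr + 2pr + q - 6 makes the ideal the whole ring: the system is inconsistent.

First compute the reduced Gröbner basis of I by Buchberger's algorithm.
f_1 = q^3 - 5q + 2, LT = q^3.
f_2 = 4/5pr^2 - 2q + 4, LT = pr^2.
f_3 = -7q + 14, LT = q.

S(f_1,f_2): leading monomials are coprime, so the S-polynomial reduces to 0 (Buchberger's first criterion).
S(f_1,f_3): lcm = q^3. S = 2q^2 - 5q + 2.
  leading term q^2: subtract (-2/7q)·f_3 from 2q^2 - 5q + 2 → -q + 2
  leading term q: subtract (1/7)·f_3 from -q + 2 → 0
  remainder 0.

S(f_2,f_3): leading monomials are coprime, so the S-polynomial reduces to 0 (Buchberger's first criterion).
Every S-polynomial of the final basis reduces to 0, so we have a Gröbner basis.
Inter-reduce: drop elements whose leading term is divisible by another's, tail-reduce, and make monic.
Reduced Gröbner basis: {pr^2, q - 2}.
Label its elements g_1 = pr^2, g_2 = q - 2.

Reduce h = -pqr + 2pr + q - 6 modulo G:
  leading term pqr: subtract (-pr)·g_2 from -pqr + 2pr + q - 6 → q - 6
  leading term q: subtract (1)·g_2 from q - 6 → -4
  leading term 1: no divisor's leading term divides it; move -4 to the remainder.
  normal form = -4.
The normal form is nonzero, so h ∉ I. Since h minus its normal form lies in I, I + (h) = I + (n) where n = -4; decide whether this ideal is the whole ring.
Here n = -4 is a nonzero constant, hence a unit: 1 ∈ I + (h), the Gröbner basis of I + (h) is {1}, and the enlarged system has no common solution — adjoining h is inconsistent.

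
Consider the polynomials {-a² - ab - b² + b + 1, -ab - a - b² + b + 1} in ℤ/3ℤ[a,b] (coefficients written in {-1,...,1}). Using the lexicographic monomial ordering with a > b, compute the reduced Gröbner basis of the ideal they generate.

f_1 = -a² - ab - b² + b + 1, LT = a².
f_2 = -ab - a - b² + b + 1, LT = ab.

S(f_1,f_2): lcm = a²b. S = -a² + ab + a + b³ - b² - b.
  leading term a²: subtract (1)·f_1 from -a² + ab + a + b³ - b² - b → -ab + a + b³ + b - 1
  leading term ab: subtract (1)·f_2 from -ab + a + b³ + b - 1 → -a + b³ + b² + 1
  leading term a: no divisor's leading term divides it; move -a to the remainder.
  leading term b³: no divisor's leading term divides it; move b³ to the remainder.
  leading term b²: no divisor's leading term divides it; move b² to the remainder.
  leading term 1: no divisor's leading term divides it; move 1 to the remainder.
  remainder -a + b³ + b² + 1 ≠ 0; add g_3 = -a + b³ + b² + 1 to the basis.

S(f_1,g_3): lcm = a². S = ab³ + ab² + ab + a + b² - b - 1.
  leading term ab³: subtract (-b²)·f_2 from ab³ + ab² + ab + a + b² - b - 1 → ab + a - b⁴ + b³ - b² - b - 1
  leading term ab: subtract (-1)·f_2 from ab + a - b⁴ + b³ - b² - b - 1 → -b⁴ + b³ + b²
  leading term b⁴: no divisor's leading term divides it; move -b⁴ to the remainder.
  leading term b³: no divisor's leading term divides it; move b³ to the remainder.
  leading term b²: no divisor's leading term divides it; move b² to the remainder.
  remainder -b⁴ + b³ + b² ≠ 0; add g_4 = -b⁴ + b³ + b² to the basis.

S(f_2,g_3): lcm = ab. S = a + b⁴ + b³ + b² - 1.
  leading term a: subtract (-1)·g_3 from a + b⁴ + b³ + b² - 1 → b⁴ - b³ - b²
  leading term b⁴: subtract (-1)·g_4 from b⁴ - b³ - b² → 0
  remainder 0.

S(f_1,g_4): leading monomials are coprime, so the S-polynomial reduces to 0 (Buchberger's first criterion).
S(f_2,g_4): lcm = ab⁴. S = -ab³ + ab² + b⁵ - b⁴ - b³.
  leading term ab³: subtract (b²)·f_2 from -ab³ + ab² + b⁵ - b⁴ - b³ → -ab² + b⁵ + b³ - b²
  leading term ab²: subtract (b)·f_2 from -ab² + b⁵ + b³ - b² → ab + b⁵ - b³ + b² - b
  leading term ab: subtract (-1)·f_2 from ab + b⁵ - b³ + b² - b → -a + b⁵ - b³ + 1
  leading term a: subtract (1)·g_3 from -a + b⁵ - b³ + 1 → b⁵ + b³ - b²
  leading term b⁵: subtract (-b)·g_4 from b⁵ + b³ - b² → b⁴ - b³ - b²
  leading term b⁴: subtract (-1)·g_4 from b⁴ - b³ - b² → 0
  remainder 0.

S(g_3,g_4): leading monomials are coprime, so the S-polynomial reduces to 0 (Buchberger's first criterion).
Every S-polynomial of the final basis reduces to 0, so we have a Gröbner basis.
Inter-reduce: drop elements whose leading term is divisible by another's, tail-reduce, and make monic.

G = {a - b³ - b² - 1, b⁴ - b³ - b²}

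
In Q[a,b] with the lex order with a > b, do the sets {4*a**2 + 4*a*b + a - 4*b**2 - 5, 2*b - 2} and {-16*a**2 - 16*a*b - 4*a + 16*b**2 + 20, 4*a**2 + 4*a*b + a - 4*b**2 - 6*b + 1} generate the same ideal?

Two ideals are equal iff their reduced Gröbner bases coincide (the reduced basis is unique for a fixed ordering).
Buchberger on the first generating set:
f_1 = 4*a**2 + 4*a*b + a - 4*b**2 - 5, LT = a**2.
f_2 = 2*b - 2, LT = b.

The S-polynomials (S(f_1,f_2)) all reduce to 0 modulo the current basis, so we have a Gröbner basis.
Inter-reduce: drop elements whose leading term is divisible by another's, tail-reduce, and make monic.
Reduced Gröbner basis: {a**2 + 5/4*a - 9/4, b - 1}.

Buchberger on the second generating set:
h_1 = -16*a**2 - 16*a*b - 4*a + 16*b**2 + 20, LT = a**2.
h_2 = 4*a**2 + 4*a*b + a - 4*b**2 - 6*b + 1, LT = a**2.

S(h_1,h_2): lcm = a**2. S = 3/2*b - 3/2.
  leading term b: no divisor's leading term divides it; move 3/2*b to the remainder.
  leading term 1: no divisor's leading term divides it; move -3/2 to the remainder.
  remainder 3/2*b - 3/2 ≠ 0; add k_3 = 3/2*b - 3/2 to the basis.

The other S-polynomials (S(h_1,k_3), S(h_2,k_3)) all reduce to 0 modulo the current basis, so we have a Gröbner basis.
Inter-reduce: drop elements whose leading term is divisible by another's, tail-reduce, and make monic.
Reduced Gröbner basis: {a**2 + 5/4*a - 9/4, b - 1}.

Same reduced basis, so the two generating sets span the same ideal.
The same test decides containment: I ⊆ J iff every generator of I reduces to 0 modulo a Gröbner basis of J.

Yes, the ideals are equal.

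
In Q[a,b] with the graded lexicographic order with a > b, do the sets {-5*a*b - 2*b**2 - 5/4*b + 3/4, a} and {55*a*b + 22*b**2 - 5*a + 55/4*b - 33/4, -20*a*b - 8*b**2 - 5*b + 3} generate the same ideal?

Yes, the ideals are equal.

Two ideals are equal iff their reduced Gröbner bases coincide (the reduced basis is unique for a fixed ordering).
Buchberger on the first generating set:
f_1 = -5*a*b - 2*b**2 - 5/4*b + 3/4, LT = a*b.
f_2 = a, LT = a.

S(f_1,f_2): lcm = a*b. S = 2/5*b**2 + 1/4*b - 3/20.
  leading term b**2: no divisor's leading term divides it; move 2/5*b**2 to the remainder.
  leading term b: no divisor's leading term divides it; move 1/4*b to the remainder.
  leading term 1: no divisor's leading term divides it; move -3/20 to the remainder.
  remainder 2/5*b**2 + 1/4*b - 3/20 ≠ 0; add g_3 = 2/5*b**2 + 1/4*b - 3/20 to the basis.

S(f_1,g_3): lcm = a*b**2. S = 2/5*b**3 - 5/8*a*b + 1/4*b**2 + 3/8*a - 3/20*b.
  leading term b**3: subtract (b)·g_3 from 2/5*b**3 - 5/8*a*b + 1/4*b**2 + 3/8*a - 3/20*b → -5/8*a*b + 3/8*a
  leading term a*b: subtract (1/8)·f_1 from -5/8*a*b + 3/8*a → 1/4*b**2 + 3/8*a + 5/32*b - 3/32
  leading term b**2: subtract (5/8)·g_3 from 1/4*b**2 + 3/8*a + 5/32*b - 3/32 → 3/8*a
  leading term a: subtract (3/8)·f_2 from 3/8*a → 0
  remainder 0.

S(f_2,g_3): leading monomials are coprime, so the S-polynomial reduces to 0 (Buchberger's first criterion).
Every S-polynomial of the final basis reduces to 0, so we have a Gröbner basis.
Inter-reduce: drop elements whose leading term is divisible by another's, tail-reduce, and make monic.
Reduced Gröbner basis: {b**2 + 5/8*b - 3/8, a}.

Buchberger on the second generating set:
h_1 = 55*a*b + 22*b**2 - 5*a + 55/4*b - 33/4, LT = a*b.
h_2 = -20*a*b - 8*b**2 - 5*b + 3, LT = a*b.

S(h_1,h_2): lcm = a*b. S = -1/11*a.
  leading term a: no divisor's leading term divides it; move -1/11*a to the remainder.
  remainder -1/11*a ≠ 0; add k_3 = -1/11*a to the basis.

S(h_1,k_3): lcm = a*b. S = 2/5*b**2 - 1/11*a + 1/4*b - 3/20.
  leading term b**2: no divisor's leading term divides it; move 2/5*b**2 to the remainder.
  leading term a: subtract (1)·k_3 from -1/11*a + 1/4*b - 3/20 → 1/4*b - 3/20
  leading term b: no divisor's leading term divides it; move 1/4*b to the remainder.
  leading term 1: no divisor's leading term divides it; move -3/20 to the remainder.
  remainder 2/5*b**2 + 1/4*b - 3/20 ≠ 0; add k_4 = 2/5*b**2 + 1/4*b - 3/20 to the basis.

S(h_2,k_3): lcm = a*b. S = 2/5*b**2 + 1/4*b - 3/20.
  leading term b**2: subtract (1)·k_4 from 2/5*b**2 + 1/4*b - 3/20 → 0
  remainder 0.

S(h_1,k_4): lcm = a*b**2. S = 2/5*b**3 - 63/88*a*b + 1/4*b**2 + 3/8*a - 3/20*b.
  leading term b**3: subtract (b)·k_4 from 2/5*b**3 - 63/88*a*b + 1/4*b**2 + 3/8*a - 3/20*b → -63/88*a*b + 3/8*a
  leading term a*b: subtract (-63/4840)·h_1 from -63/88*a*b + 3/8*a → 63/220*b**2 + 75/242*a + 63/352*b - 189/1760
  leading term b**2: subtract (63/88)·k_4 from 63/220*b**2 + 75/242*a + 63/352*b - 189/1760 → 75/242*a
  leading term a: subtract (-75/22)·k_3 from 75/242*a → 0
  remainder 0.

S(h_2,k_4): lcm = a*b**2. S = 2/5*b**3 - 5/8*a*b + 1/4*b**2 + 3/8*a - 3/20*b.
  leading term b**3: subtract (b)·k_4 from 2/5*b**3 - 5/8*a*b + 1/4*b**2 + 3/8*a - 3/20*b → -5/8*a*b + 3/8*a
  leading term a*b: subtract (-1/88)·h_1 from -5/8*a*b + 3/8*a → 1/4*b**2 + 7/22*a + 5/32*b - 3/32
  leading term b**2: subtract (5/8)·k_4 from 1/4*b**2 + 7/22*a + 5/32*b - 3/32 → 7/22*a
  leading term a: subtract (-7/2)·k_3 from 7/22*a → 0
  remainder 0.

S(k_3,k_4): leading monomials are coprime, so the S-polynomial reduces to 0 (Buchberger's first criterion).
Every S-polynomial of the final basis reduces to 0, so we have a Gröbner basis.
Inter-reduce: drop elements whose leading term is divisible by another's, tail-reduce, and make monic.
Reduced Gröbner basis: {b**2 + 5/8*b - 3/8, a}.

Same reduced basis, so the two generating sets span the same ideal.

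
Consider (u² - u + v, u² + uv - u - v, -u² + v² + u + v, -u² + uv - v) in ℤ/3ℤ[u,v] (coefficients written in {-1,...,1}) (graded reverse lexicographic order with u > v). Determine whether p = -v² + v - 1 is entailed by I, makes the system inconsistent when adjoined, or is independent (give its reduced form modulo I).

Adjoining -v² + v - 1 makes the ideal the whole ring: the system is inconsistent.

First compute the reduced Gröbner basis of I by Buchberger's algorithm.
f_1 = u² - u + v, LT = u².
f_2 = u² + uv - u - v, LT = u².
f_3 = -u² + v² + u + v, LT = u².
f_4 = -u² + uv - v, LT = u².

S(f_1,f_2): lcm = u². S = -uv - v.
  leading term uv: no divisor's leading term divides it; move -uv to the remainder.
  leading term v: no divisor's leading term divides it; move -v to the remainder.
  remainder -uv - v ≠ 0; add h_5 = -uv - v to the basis.

S(f_1,f_3): lcm = u². S = v² - v.
  leading term v²: no divisor's leading term divides it; move v² to the remainder.
  leading term v: no divisor's leading term divides it; move -v to the remainder.
  remainder v² - v ≠ 0; add h_6 = v² - v to the basis.

S(f_1,f_4): lcm = u². S = uv - u.
  leading term uv: subtract (-1)·h_5 from uv - u → -u - v
  leading term u: no divisor's leading term divides it; move -u to the remainder.
  leading term v: no divisor's leading term divides it; move -v to the remainder.
  remainder -u - v ≠ 0; add h_7 = -u - v to the basis.

S(f_2,f_3): lcm = u². S = uv + v².
  leading term uv: subtract (-1)·h_5 from uv + v² → v² - v
  leading term v²: subtract (1)·h_6 from v² - v → 0
  remainder 0.

S(f_2,f_4): lcm = u². S = -uv - u + v.
  leading term uv: subtract (1)·h_5 from -uv - u + v → -u - v
  leading term u: subtract (1)·h_7 from -u - v → 0
  remainder 0.

S(f_3,f_4): lcm = u². S = uv - v² - u + v.
  leading term uv: subtract (-1)·h_5 from uv - v² - u + v → -v² - u
  leading term v²: subtract (-1)·h_6 from -v² - u → -u - v
  leading term u: subtract (1)·h_7 from -u - v → 0
  remainder 0.

S(f_1,h_5): lcm = u²v. S = uv + v².
  leading term uv: subtract (-1)·h_5 from uv + v² → v² - v
  leading term v²: subtract (1)·h_6 from v² - v → 0
  remainder 0.

S(f_2,h_5): lcm = u²v. S = uv² + uv - v².
  leading term uv²: subtract (-v)·h_5 from uv² + uv - v² → uv + v²
  leading term uv: subtract (-1)·h_5 from uv + v² → v² - v
  leading term v²: subtract (1)·h_6 from v² - v → 0
  remainder 0.

S(f_3,h_5): lcm = u²v. S = -v³ + uv - v².
  leading term v³: subtract (-v)·h_6 from -v³ + uv - v² → uv + v²
  leading term uv: subtract (-1)·h_5 from uv + v² → v² - v
  leading term v²: subtract (1)·h_6 from v² - v → 0
  remainder 0.

S(f_4,h_5): lcm = u²v. S = -uv² - uv + v².
  leading term uv²: subtract (v)·h_5 from -uv² - uv + v² → -uv - v²
  leading term uv: subtract (1)·h_5 from -uv - v² → -v² + v
  leading term v²: subtract (-1)·h_6 from -v² + v → 0
  remainder 0.

S(f_1,h_6): leading monomials are coprime, so the S-polynomial reduces to 0 (Buchberger's first criterion).
S(f_2,h_6): leading monomials are coprime, so the S-polynomial reduces to 0 (Buchberger's first criterion).
S(f_3,h_6): leading monomials are coprime, so the S-polynomial reduces to 0 (Buchberger's first criterion).
S(f_4,h_6): leading monomials are coprime, so the S-polynomial reduces to 0 (Buchberger's first criterion).
S(h_5,h_6): lcm = uv². S = uv + v².
  leading term uv: subtract (-1)·h_5 from uv + v² → v² - v
  leading term v²: subtract (1)·h_6 from v² - v → 0
  remainder 0.

S(f_1,h_7): lcm = u². S = -uv - u + v.
  leading term uv: subtract (1)·h_5 from -uv - u + v → -u - v
  leading term u: subtract (1)·h_7 from -u - v → 0
  remainder 0.

S(f_2,h_7): lcm = u². S = -u - v.
  leading term u: subtract (1)·h_7 from -u - v → 0
  remainder 0.

S(f_3,h_7): lcm = u². S = -uv - v² - u - v.
  leading term uv: subtract (1)·h_5 from -uv - v² - u - v → -v² - u
  leading term v²: subtract (-1)·h_6 from -v² - u → -u - v
  leading term u: subtract (1)·h_7 from -u - v → 0
  remainder 0.

S(f_4,h_7): lcm = u². S = uv + v.
  leading term uv: subtract (-1)·h_5 from uv + v → 0
  remainder 0.

S(h_5,h_7): lcm = uv. S = -v² + v.
  leading term v²: subtract (-1)·h_6 from -v² + v → 0
  remainder 0.

S(h_6,h_7): leading monomials are coprime, so the S-polynomial reduces to 0 (Buchberger's first criterion).
Every S-polynomial of the final basis reduces to 0, so we have a Gröbner basis.
Inter-reduce: drop elements whose leading term is divisible by another's, tail-reduce, and make monic.
Reduced Gröbner basis: {v² - v, u + v}.
Label its elements g_1 = v² - v, g_2 = u + v.

Reduce p = -v² + v - 1 modulo G:
  leading term v²: subtract (-1)·g_1 from -v² + v - 1 → -1
  leading term 1: no divisor's leading term divides it; move -1 to the remainder.
  normal form = -1.
The normal form is nonzero, so p ∉ I. Since p minus its normal form lies in I, I + (p) = I + (r) where r = -1; decide whether this ideal is the whole ring.
Here r = -1 is a nonzero constant, hence a unit: 1 ∈ I + (p), the Gröbner basis of I + (p) is {1}, and the enlarged system has no common solution — adjoining p is inconsistent.

The remainder on division by a Gröbner basis is unique — it is the normal form.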